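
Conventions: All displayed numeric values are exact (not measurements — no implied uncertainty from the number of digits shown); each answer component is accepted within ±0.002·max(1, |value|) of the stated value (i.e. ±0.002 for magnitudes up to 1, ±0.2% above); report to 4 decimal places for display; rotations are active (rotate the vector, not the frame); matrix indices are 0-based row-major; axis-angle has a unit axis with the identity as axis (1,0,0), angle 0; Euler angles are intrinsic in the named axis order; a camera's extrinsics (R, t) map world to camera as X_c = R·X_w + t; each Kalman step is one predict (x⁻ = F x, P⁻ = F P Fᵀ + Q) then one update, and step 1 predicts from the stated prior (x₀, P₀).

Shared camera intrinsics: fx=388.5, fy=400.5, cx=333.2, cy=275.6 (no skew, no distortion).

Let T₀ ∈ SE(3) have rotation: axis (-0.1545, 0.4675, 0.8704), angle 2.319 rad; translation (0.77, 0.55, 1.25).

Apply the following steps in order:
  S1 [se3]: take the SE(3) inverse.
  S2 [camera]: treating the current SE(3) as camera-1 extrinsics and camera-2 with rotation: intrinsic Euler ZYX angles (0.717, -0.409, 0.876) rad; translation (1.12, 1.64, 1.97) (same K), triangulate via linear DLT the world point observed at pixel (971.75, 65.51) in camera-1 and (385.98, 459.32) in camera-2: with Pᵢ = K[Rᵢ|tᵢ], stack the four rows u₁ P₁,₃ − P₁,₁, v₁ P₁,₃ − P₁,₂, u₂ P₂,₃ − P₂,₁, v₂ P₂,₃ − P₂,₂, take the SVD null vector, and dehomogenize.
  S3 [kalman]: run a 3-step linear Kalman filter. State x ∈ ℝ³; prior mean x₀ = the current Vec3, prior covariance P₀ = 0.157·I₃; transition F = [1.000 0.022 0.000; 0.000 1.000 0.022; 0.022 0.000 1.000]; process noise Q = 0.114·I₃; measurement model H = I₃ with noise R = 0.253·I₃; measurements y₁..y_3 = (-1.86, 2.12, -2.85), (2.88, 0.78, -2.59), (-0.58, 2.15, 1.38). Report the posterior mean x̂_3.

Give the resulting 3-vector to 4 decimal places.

after S1 (invert_se3): R=[-0.6402 0.5165 -0.5686; -0.7593 -0.3131 0.5705; 0.1167 0.7970 0.5926], t=(0.9196, 0.0437, -1.2690)
after S2 (triangulate): (0.4133, 1.7516, 0.8244)
after S3 (kf_track): (0.2873, 1.7292, -0.2590)

result = (0.2873, 1.7292, -0.2590)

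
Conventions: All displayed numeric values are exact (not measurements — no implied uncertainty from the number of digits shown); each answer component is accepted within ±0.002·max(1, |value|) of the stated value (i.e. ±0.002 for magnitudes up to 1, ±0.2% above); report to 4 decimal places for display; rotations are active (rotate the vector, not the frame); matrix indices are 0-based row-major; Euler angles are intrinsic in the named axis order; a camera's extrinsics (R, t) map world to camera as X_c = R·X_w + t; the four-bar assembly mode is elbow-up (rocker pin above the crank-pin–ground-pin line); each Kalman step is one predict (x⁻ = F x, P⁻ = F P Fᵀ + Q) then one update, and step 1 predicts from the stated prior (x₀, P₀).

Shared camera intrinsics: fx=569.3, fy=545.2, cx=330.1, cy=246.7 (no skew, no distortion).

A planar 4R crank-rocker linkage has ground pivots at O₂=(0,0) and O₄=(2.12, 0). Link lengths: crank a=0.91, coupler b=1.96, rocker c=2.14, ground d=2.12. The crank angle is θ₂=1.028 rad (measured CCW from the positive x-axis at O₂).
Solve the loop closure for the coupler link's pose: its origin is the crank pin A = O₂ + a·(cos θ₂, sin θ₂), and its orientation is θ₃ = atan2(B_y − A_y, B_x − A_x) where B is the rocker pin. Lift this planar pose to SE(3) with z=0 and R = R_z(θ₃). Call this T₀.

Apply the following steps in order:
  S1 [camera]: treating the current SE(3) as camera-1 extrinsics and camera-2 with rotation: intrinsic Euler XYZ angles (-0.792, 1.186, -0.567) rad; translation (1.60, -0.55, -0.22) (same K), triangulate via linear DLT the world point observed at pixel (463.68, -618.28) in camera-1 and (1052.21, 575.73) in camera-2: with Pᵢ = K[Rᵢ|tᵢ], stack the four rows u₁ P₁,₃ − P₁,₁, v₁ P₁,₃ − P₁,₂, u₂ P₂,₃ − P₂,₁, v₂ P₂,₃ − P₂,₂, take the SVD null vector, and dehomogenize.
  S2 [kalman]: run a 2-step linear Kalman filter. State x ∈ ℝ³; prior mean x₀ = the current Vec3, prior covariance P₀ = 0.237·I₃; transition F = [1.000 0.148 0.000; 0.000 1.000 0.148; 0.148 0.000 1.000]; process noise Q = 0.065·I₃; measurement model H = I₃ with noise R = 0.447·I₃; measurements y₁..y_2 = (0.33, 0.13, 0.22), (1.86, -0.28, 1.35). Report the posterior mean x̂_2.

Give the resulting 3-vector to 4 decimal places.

result = (0.1512, -0.2320, 0.7707)

source (fourbar_fk): coupler pose = R=[0.7256 -0.6881 0.0000; 0.6881 0.7256 0.0000; 0.0000 0.0000 1.0000], t=(0.4700, 0.7792, 0.0000)
after S1 (triangulate): (-1.4463, -1.0527, 0.6176)
after S2 (kf_track): (0.1512, -0.2320, 0.7707)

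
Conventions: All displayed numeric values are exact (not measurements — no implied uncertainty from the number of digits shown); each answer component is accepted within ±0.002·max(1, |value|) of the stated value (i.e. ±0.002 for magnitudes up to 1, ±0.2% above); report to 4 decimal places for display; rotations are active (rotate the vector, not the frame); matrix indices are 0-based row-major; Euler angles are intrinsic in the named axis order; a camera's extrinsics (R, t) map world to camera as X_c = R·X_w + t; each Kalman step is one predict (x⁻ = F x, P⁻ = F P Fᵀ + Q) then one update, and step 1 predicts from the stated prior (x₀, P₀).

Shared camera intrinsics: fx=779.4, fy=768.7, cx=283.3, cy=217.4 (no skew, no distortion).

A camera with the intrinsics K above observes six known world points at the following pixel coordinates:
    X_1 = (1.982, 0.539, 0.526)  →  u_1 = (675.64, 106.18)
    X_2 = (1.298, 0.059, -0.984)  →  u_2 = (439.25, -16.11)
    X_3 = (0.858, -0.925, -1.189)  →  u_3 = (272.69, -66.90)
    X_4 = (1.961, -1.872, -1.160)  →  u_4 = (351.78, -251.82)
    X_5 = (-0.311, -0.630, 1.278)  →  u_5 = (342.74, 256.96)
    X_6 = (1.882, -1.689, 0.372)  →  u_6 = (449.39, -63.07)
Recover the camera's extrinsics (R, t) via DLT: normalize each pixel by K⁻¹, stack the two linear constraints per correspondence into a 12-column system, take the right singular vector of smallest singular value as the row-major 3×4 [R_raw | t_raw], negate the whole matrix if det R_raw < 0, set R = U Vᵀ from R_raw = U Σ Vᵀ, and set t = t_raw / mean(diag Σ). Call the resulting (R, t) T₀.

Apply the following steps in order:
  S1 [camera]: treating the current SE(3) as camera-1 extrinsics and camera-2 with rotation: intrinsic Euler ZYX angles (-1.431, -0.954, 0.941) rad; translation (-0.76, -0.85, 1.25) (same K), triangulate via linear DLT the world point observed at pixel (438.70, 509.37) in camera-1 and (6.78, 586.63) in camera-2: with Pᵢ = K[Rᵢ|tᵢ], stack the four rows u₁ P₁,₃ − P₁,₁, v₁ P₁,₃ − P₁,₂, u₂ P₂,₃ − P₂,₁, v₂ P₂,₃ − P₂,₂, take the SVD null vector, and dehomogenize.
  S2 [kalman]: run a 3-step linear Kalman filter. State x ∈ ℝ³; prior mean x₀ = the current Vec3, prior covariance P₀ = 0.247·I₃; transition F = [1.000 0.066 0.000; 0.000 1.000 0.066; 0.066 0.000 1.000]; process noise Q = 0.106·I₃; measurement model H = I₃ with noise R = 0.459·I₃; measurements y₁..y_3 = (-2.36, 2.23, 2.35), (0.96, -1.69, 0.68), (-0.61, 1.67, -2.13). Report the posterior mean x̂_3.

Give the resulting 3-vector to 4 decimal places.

source (pnp_recover): camera pose = R=[0.7550 0.3880 0.5285; -0.6272 0.6624 0.4096; -0.1912 -0.6408 0.7435], t=(0.2801, 0.0199, 4.8308)
after S1 (triangulate): (-0.5153, 1.5873, 0.7182)
after S2 (kf_track): (-0.4559, 0.9631, -0.1928)

result = (-0.4559, 0.9631, -0.1928)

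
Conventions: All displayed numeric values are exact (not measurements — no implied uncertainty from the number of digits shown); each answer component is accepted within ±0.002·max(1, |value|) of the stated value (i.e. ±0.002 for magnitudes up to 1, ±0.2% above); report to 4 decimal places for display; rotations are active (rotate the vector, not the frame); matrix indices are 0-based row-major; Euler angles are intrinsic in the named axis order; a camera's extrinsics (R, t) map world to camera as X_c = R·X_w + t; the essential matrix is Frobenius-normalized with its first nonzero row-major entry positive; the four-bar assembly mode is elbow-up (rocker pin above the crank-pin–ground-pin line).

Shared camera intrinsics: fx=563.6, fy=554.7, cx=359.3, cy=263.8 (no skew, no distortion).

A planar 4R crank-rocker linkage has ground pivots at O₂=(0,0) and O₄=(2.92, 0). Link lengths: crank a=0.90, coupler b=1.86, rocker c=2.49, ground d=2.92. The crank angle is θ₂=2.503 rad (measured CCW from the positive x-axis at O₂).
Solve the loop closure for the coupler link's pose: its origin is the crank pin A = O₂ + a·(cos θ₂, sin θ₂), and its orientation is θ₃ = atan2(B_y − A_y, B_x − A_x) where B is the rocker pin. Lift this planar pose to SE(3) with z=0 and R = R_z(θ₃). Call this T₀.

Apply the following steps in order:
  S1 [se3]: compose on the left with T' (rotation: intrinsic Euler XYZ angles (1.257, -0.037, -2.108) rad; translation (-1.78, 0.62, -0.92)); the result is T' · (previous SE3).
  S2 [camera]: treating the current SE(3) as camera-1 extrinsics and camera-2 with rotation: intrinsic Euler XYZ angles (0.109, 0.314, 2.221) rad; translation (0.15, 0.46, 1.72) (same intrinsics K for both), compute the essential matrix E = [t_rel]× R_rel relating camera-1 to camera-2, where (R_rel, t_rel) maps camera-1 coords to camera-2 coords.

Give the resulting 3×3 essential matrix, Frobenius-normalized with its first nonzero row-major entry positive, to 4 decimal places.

matrix = [0.4254 0.2150 0.5211; -0.5177 -0.0932 0.4517; -0.0820 -0.0077 0.1168]

source (fourbar_fk): coupler pose = R=[0.8706 -0.4919 0.0000; 0.4919 0.8706 0.0000; 0.0000 0.0000 1.0000], t=(-0.7226, 0.5365, 0.0000)
after S1 (compose_se3): R=[-0.0229 0.9991 -0.0370; -0.3078 -0.0423 -0.9505; -0.9512 -0.0104 0.3085], t=(-0.9499, 0.6977, -0.5811)
after S2 (essential): [0.4254 0.2150 0.5211; -0.5177 -0.0932 0.4517; -0.0820 -0.0077 0.1168]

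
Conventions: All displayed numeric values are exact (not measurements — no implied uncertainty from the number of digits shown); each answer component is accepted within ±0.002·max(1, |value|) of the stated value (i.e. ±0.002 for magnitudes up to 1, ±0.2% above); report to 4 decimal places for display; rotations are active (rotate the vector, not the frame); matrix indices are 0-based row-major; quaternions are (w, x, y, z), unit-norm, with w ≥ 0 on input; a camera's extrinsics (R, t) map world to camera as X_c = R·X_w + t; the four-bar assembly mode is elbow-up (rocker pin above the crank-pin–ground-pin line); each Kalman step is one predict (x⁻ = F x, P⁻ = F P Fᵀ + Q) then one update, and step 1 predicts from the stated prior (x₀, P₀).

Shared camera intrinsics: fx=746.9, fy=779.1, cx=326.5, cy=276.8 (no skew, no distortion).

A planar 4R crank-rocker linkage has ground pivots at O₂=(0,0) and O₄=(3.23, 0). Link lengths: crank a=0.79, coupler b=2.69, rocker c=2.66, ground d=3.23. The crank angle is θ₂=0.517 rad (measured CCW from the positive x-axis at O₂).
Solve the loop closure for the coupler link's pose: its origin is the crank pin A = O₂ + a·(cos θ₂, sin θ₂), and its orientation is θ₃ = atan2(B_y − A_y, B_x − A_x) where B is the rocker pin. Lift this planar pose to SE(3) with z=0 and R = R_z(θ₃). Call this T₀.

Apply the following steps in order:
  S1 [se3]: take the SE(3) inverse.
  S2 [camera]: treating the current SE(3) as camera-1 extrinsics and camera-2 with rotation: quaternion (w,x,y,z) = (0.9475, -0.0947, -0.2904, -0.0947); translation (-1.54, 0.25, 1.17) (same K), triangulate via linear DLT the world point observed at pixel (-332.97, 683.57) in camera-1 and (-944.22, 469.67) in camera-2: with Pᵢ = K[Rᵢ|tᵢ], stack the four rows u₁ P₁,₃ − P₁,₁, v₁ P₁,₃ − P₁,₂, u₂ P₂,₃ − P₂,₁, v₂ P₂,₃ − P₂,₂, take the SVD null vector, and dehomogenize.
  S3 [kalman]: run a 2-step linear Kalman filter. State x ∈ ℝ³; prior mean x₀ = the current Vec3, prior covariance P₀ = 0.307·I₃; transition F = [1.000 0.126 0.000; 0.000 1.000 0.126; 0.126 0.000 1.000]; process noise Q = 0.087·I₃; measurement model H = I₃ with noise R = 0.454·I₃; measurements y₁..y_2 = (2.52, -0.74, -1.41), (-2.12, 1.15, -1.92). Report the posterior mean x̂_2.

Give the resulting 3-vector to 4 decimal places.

source (fourbar_fk): coupler pose = R=[0.6165 -0.7874 0.0000; 0.7874 0.6165 0.0000; 0.0000 0.0000 1.0000], t=(0.6868, 0.3905, 0.0000)
after S1 (invert_se3): R=[0.6165 0.7874 0.0000; -0.7874 0.6165 -0.0000; 0.0000 0.0000 1.0000], t=(-0.7308, 0.3000, 0.0000)
after S2 (triangulate): (-1.1867, -0.3416, 1.9609)
after S3 (kf_track): (-0.6425, 0.1153, -0.5314)

result = (-0.6425, 0.1153, -0.5314)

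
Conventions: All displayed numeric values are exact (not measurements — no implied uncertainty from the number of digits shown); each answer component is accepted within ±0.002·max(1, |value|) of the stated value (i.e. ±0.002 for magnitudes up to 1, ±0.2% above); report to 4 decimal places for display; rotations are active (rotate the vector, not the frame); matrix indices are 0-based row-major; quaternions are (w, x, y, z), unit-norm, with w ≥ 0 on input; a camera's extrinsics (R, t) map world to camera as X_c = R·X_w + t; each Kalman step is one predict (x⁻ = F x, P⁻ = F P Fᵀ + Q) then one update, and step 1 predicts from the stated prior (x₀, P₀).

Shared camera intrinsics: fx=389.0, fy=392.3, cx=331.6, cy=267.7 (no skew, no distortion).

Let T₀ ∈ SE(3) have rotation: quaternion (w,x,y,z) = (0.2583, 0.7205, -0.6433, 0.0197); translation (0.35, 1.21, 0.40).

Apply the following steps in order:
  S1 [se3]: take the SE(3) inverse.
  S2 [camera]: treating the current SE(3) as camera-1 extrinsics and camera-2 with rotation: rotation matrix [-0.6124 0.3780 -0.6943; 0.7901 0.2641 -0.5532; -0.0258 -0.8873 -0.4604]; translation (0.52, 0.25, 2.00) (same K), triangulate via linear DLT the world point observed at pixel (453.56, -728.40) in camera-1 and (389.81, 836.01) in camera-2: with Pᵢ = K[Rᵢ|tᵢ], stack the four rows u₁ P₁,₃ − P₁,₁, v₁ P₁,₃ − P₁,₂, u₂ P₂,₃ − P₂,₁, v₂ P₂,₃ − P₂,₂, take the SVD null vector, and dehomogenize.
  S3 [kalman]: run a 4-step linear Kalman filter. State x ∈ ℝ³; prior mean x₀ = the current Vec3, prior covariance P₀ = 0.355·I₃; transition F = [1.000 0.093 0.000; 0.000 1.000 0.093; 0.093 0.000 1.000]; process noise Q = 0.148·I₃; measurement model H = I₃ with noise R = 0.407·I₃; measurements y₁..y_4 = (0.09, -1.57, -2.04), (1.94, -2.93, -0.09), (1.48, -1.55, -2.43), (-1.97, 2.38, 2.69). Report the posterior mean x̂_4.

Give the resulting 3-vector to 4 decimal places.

after S1 (invert_se3): R=[0.1716 -0.9168 0.3607; -0.9371 -0.0390 0.3468; -0.3039 -0.3975 -0.8658], t=(0.9049, 0.2364, 0.9337)
after S2 (triangulate): (1.7441, 0.8263, -0.6694)
after S3 (kf_track): (-0.1330, 0.0811, 0.5072)

result = (-0.1330, 0.0811, 0.5072)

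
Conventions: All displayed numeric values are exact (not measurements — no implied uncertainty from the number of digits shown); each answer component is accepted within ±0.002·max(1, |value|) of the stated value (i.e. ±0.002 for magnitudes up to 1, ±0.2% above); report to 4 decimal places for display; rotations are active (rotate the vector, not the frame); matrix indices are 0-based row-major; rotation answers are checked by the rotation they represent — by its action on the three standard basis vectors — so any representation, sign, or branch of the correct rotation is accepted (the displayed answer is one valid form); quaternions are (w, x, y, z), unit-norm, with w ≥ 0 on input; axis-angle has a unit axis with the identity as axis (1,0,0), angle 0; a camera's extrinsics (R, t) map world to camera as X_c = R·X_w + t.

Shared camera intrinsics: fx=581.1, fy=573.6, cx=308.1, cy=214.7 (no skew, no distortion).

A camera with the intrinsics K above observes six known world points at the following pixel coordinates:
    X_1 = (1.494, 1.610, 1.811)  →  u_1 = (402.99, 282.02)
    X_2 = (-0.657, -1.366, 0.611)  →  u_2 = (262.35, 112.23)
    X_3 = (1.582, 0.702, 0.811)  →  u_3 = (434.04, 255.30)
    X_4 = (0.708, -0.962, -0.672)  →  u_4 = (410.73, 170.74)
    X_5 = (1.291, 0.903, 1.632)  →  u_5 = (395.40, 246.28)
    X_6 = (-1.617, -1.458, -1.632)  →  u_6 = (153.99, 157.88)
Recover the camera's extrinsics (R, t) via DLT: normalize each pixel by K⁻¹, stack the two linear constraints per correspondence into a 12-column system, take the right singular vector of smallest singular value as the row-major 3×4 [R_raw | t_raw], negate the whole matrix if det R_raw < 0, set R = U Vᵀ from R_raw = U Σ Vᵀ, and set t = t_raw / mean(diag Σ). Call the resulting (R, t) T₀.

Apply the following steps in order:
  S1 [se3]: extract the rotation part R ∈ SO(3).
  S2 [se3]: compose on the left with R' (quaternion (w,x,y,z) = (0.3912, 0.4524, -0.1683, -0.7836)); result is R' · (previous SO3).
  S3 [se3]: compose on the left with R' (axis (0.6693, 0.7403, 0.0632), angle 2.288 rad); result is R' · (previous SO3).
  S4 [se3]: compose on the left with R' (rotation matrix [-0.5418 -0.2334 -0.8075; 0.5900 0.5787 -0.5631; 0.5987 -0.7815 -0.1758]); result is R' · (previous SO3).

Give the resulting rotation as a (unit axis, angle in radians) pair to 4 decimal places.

source (pnp_recover): camera pose = R=[0.9903 0.0115 -0.1383; -0.0593 0.9361 -0.3468; 0.1255 0.3517 0.9277], t=(0.2300, 0.2700, 6.6103)
after S1 (rot_of_se3): [0.9903 0.0115 -0.1383; -0.0593 0.9361 -0.3468; 0.1255 0.3517 0.9277]
after S2 (compose_so3): [-0.4147 0.1324 -0.9003; -0.7315 -0.6370 0.2432; -0.5413 0.7594 0.3610]
after S3 (compose_so3): [-0.9411 -0.0046 0.3382; -0.3128 -0.3690 -0.8752; 0.1288 -0.9294 0.3458]
after S4 (compose_so3): [0.4788 0.8391 -0.2582; -0.8087 0.3071 -0.5016; -0.3416 0.4490 0.8257]

rotation (axis_angle) = ((0.4992, 0.0438, -0.8654), 1.2600)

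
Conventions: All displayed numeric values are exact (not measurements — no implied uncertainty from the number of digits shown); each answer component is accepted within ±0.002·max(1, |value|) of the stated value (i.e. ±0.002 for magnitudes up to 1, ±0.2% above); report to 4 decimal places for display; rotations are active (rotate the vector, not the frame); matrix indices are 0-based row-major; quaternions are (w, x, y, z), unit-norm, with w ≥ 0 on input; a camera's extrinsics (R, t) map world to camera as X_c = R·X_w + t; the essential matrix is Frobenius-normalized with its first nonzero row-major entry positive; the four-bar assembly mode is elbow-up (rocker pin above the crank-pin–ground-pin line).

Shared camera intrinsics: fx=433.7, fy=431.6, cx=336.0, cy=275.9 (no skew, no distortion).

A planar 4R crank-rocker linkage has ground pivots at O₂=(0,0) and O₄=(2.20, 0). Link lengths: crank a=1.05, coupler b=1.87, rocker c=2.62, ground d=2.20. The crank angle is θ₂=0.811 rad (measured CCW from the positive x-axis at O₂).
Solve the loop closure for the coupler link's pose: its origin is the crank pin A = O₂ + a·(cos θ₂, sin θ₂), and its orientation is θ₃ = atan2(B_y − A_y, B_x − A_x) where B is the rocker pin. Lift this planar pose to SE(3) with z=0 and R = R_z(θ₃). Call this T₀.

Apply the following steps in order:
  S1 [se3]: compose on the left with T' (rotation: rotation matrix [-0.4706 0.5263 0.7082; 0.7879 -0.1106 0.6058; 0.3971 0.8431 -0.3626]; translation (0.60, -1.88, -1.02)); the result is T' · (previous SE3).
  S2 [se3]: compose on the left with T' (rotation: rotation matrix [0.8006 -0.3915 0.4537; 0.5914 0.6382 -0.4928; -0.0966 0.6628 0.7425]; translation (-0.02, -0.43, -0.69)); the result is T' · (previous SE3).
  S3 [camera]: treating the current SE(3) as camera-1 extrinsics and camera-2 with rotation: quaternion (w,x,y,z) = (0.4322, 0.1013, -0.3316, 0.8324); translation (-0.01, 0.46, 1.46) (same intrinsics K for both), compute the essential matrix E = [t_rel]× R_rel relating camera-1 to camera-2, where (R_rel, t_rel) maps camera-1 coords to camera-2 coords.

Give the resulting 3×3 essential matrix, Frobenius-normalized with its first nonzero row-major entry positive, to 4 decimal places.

source (fourbar_fk): coupler pose = R=[0.3691 -0.9294 0.0000; 0.9294 0.3691 0.0000; 0.0000 0.0000 1.0000], t=(0.7232, 0.7612, 0.0000)
after S1 (compose_se3): R=[0.3154 0.6317 0.7082; 0.1881 -0.7731 0.6058; 0.9301 -0.0579 -0.3626], t=(0.6603, -1.3944, -0.0910)
after S2 (compose_se3): R=[0.6008 0.7821 0.1653; -0.1518 -0.0913 0.9842; 0.7848 -0.6164 0.0639], t=(1.0132, -0.8846, -1.7456)
after S3 (essential): [0.0282 0.6025 -0.3070; -0.6457 -0.1171 -0.1405; 0.2161 -0.1522 0.1473]

matrix = [0.0282 0.6025 -0.3070; -0.6457 -0.1171 -0.1405; 0.2161 -0.1522 0.1473]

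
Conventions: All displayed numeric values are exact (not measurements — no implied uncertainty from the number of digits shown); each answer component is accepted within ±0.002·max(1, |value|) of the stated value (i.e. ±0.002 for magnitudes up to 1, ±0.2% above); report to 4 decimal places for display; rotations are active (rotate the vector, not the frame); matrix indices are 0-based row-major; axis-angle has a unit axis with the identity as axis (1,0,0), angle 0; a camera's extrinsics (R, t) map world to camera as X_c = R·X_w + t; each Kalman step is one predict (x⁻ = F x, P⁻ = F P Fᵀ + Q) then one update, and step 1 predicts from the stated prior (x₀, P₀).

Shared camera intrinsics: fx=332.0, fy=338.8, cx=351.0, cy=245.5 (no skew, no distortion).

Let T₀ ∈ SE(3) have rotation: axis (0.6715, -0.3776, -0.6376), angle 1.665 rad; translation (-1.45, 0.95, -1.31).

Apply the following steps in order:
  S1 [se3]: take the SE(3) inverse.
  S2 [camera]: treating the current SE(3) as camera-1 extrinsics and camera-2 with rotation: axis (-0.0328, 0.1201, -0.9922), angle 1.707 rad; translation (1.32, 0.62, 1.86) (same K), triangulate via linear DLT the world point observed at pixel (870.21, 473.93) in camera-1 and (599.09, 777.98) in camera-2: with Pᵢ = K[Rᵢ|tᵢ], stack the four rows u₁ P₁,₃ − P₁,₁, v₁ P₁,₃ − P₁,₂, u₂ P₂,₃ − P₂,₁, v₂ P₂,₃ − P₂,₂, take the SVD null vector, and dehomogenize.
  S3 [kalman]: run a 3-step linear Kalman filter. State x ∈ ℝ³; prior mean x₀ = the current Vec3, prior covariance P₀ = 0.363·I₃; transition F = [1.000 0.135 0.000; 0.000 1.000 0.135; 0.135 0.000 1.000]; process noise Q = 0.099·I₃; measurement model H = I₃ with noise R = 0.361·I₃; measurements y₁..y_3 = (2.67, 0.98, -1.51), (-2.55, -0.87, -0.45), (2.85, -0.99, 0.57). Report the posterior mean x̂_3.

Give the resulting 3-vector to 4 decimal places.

result = (0.8220, -0.5276, -0.2218)

after S1 (invert_se3): R=[0.3992 -0.9122 -0.0925; 0.3574 0.0619 0.9319; -0.8443 -0.4051 0.3507], t=(1.3243, 1.6802, -0.3800)
after S2 (triangulate): (-1.4343, -0.3906, -0.6851)
after S3 (kf_track): (0.8220, -0.5276, -0.2218)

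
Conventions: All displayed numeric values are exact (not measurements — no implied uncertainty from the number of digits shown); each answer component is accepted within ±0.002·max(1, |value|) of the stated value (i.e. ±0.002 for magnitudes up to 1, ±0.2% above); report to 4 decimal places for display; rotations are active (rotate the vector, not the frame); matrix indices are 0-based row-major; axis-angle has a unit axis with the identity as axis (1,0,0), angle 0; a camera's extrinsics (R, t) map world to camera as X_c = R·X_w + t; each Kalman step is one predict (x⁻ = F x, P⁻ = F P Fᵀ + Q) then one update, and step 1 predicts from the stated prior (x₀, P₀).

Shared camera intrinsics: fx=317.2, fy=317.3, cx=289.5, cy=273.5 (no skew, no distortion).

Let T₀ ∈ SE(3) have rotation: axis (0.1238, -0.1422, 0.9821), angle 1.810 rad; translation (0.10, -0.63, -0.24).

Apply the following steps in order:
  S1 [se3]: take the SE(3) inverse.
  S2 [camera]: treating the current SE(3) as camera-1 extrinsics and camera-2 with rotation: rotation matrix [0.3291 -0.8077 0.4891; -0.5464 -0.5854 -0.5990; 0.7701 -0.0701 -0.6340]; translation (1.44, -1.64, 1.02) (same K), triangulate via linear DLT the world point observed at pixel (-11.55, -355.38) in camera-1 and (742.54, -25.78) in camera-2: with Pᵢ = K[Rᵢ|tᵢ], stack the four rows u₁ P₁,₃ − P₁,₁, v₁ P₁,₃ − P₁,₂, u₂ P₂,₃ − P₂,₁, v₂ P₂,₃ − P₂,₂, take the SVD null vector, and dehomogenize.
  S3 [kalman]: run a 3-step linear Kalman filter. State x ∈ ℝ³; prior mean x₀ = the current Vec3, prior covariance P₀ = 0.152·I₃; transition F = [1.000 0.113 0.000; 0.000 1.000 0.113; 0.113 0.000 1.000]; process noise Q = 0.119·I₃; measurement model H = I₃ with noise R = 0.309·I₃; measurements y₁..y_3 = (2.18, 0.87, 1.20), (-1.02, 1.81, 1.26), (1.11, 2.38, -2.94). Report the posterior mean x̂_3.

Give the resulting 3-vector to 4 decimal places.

after S1 (invert_se3): R=[-0.2180 0.9323 0.2885; -0.9759 -0.2120 -0.0525; 0.0122 -0.2930 0.9560], t=(0.6784, -0.0486, 0.0436)
after S2 (triangulate): (1.4608, -1.1088, 0.2568)
after S3 (kf_track): (0.7808, 1.4983, -0.6753)

result = (0.7808, 1.4983, -0.6753)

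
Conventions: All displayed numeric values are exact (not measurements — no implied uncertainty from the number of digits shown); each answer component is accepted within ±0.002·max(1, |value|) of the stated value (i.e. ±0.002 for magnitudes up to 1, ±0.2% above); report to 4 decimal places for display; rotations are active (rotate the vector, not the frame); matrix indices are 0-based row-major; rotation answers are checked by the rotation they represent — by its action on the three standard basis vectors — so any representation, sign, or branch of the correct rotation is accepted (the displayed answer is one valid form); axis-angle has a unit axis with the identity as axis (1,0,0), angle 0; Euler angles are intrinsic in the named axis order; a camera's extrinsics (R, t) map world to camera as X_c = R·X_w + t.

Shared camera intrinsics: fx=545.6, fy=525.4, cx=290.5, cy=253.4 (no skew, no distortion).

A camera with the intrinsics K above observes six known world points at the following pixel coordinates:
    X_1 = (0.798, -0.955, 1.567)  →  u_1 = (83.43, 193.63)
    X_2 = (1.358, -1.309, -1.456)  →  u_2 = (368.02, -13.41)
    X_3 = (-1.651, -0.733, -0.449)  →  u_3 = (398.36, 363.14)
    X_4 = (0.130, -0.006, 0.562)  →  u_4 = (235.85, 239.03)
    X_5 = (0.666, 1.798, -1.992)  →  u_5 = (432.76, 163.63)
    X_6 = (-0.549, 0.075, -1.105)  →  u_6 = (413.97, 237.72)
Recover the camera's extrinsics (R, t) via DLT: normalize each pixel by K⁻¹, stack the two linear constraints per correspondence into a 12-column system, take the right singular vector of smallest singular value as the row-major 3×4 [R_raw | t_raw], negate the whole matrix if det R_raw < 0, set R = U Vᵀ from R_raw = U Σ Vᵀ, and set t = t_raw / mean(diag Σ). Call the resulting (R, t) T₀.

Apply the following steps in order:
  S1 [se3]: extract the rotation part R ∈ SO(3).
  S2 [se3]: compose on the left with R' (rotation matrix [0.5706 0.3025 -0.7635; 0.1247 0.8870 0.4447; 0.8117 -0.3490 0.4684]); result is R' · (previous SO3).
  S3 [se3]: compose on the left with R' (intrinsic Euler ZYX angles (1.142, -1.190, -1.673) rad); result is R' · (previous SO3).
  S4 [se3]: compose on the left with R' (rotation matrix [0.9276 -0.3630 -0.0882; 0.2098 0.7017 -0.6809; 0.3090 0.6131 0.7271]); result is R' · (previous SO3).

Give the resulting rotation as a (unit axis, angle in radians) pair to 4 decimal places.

source (pnp_recover): camera pose = R=[-0.3517 0.1688 -0.9208; -0.9020 0.2022 0.3816; 0.2506 0.9647 0.0811], t=(0.0000, -0.2500, 5.5599)
after S1 (rot_of_se3): [-0.3517 0.1688 -0.9208; -0.9020 0.2022 0.3816; 0.2506 0.9647 0.0811]
after S2 (compose_so3): [-0.6648 -0.5790 -0.4719; -0.7325 0.6293 0.2597; 0.1466 0.5183 -0.8425]
after S3 (compose_so3): [-0.5788 -0.2379 0.7800; -0.7356 0.5652 -0.3735; -0.3520 -0.7899 -0.5022]
after S4 (compose_so3): [-0.2389 -0.3562 0.9034; -0.3980 0.8845 0.2435; -0.8857 -0.3013 -0.3531]

rotation (axis_angle) = ((-0.2912, 0.9564, -0.0223), 1.9324)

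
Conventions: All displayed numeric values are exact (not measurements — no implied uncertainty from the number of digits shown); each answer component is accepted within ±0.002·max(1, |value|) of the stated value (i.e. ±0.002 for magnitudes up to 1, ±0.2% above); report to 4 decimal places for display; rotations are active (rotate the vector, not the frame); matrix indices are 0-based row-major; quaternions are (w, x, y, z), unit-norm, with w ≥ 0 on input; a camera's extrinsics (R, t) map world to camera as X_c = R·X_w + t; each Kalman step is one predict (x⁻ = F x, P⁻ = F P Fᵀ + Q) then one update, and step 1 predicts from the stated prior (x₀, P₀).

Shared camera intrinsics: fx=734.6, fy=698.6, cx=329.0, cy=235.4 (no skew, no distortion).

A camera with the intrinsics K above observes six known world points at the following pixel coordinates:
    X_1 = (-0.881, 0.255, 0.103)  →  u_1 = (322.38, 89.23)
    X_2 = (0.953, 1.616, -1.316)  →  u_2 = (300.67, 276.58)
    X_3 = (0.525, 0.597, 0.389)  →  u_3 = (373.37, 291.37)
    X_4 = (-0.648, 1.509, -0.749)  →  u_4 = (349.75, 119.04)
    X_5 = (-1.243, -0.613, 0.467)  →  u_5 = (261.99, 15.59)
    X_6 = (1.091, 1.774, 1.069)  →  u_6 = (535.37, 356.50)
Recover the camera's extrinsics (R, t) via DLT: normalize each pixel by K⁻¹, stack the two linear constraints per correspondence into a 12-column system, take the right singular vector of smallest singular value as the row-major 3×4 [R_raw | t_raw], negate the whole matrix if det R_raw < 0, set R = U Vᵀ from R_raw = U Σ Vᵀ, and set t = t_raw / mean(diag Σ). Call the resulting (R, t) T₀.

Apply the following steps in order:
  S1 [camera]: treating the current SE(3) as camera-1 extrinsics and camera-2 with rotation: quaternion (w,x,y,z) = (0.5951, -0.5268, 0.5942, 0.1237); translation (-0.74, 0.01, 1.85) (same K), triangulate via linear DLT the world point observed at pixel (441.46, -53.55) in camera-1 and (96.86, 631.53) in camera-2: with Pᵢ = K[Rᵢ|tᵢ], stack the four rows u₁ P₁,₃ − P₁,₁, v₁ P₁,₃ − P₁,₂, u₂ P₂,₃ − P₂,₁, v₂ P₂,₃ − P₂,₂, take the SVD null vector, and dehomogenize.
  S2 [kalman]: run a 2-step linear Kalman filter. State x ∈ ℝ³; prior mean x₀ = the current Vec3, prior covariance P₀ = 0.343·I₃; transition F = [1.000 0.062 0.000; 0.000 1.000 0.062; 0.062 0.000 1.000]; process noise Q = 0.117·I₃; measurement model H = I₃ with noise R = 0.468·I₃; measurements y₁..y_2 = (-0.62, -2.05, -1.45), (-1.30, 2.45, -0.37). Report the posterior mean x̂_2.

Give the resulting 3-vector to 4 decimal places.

result = (-1.2410, 0.5521, -0.3513)

source (pnp_recover): camera pose = R=[-0.0665 0.6816 0.7287; 0.9784 -0.0987 0.1816; 0.1958 0.7250 -0.6603], t=(-0.3500, -0.1200, 4.7794)
after S1 (triangulate): (-1.7348, 0.3097, 0.8889)
after S2 (kf_track): (-1.2410, 0.5521, -0.3513)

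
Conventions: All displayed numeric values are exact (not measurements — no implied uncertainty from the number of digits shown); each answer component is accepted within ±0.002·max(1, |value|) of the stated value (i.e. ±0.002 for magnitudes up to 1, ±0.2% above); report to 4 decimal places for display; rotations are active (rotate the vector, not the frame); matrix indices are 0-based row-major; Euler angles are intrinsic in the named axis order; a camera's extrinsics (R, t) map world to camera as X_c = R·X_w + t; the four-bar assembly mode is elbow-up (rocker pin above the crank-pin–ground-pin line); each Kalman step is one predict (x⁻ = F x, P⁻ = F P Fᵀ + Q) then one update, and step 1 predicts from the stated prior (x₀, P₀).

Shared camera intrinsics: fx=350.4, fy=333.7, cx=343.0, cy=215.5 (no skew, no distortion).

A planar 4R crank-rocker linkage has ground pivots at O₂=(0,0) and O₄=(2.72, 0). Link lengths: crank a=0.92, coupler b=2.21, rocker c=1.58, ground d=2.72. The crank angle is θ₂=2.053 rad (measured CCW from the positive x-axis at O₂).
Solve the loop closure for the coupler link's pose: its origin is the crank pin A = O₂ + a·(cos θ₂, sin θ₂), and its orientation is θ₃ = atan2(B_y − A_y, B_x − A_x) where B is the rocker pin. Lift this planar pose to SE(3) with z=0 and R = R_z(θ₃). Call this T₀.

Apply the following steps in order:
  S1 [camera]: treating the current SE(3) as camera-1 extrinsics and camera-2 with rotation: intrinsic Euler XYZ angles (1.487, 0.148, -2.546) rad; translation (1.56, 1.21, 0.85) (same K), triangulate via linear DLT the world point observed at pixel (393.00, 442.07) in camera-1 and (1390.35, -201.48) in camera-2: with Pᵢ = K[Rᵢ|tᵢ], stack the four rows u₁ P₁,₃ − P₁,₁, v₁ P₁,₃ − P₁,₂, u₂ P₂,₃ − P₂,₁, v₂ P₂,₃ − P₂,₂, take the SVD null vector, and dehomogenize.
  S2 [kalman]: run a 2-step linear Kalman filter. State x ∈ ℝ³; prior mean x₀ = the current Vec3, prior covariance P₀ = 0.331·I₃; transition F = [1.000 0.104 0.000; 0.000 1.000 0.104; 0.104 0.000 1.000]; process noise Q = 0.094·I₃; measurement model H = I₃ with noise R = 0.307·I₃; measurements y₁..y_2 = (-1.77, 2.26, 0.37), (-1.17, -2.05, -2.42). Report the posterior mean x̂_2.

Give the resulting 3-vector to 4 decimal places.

result = (-0.9990, -0.2633, -0.7748)

source (fourbar_fk): coupler pose = R=[0.9813 -0.1927 0.0000; 0.1927 0.9813 0.0000; 0.0000 0.0000 1.0000], t=(-0.4266, 0.8151, 0.0000)
after S1 (triangulate): (0.7138, 0.1845, 1.6697)
after S2 (kf_track): (-0.9990, -0.2633, -0.7748)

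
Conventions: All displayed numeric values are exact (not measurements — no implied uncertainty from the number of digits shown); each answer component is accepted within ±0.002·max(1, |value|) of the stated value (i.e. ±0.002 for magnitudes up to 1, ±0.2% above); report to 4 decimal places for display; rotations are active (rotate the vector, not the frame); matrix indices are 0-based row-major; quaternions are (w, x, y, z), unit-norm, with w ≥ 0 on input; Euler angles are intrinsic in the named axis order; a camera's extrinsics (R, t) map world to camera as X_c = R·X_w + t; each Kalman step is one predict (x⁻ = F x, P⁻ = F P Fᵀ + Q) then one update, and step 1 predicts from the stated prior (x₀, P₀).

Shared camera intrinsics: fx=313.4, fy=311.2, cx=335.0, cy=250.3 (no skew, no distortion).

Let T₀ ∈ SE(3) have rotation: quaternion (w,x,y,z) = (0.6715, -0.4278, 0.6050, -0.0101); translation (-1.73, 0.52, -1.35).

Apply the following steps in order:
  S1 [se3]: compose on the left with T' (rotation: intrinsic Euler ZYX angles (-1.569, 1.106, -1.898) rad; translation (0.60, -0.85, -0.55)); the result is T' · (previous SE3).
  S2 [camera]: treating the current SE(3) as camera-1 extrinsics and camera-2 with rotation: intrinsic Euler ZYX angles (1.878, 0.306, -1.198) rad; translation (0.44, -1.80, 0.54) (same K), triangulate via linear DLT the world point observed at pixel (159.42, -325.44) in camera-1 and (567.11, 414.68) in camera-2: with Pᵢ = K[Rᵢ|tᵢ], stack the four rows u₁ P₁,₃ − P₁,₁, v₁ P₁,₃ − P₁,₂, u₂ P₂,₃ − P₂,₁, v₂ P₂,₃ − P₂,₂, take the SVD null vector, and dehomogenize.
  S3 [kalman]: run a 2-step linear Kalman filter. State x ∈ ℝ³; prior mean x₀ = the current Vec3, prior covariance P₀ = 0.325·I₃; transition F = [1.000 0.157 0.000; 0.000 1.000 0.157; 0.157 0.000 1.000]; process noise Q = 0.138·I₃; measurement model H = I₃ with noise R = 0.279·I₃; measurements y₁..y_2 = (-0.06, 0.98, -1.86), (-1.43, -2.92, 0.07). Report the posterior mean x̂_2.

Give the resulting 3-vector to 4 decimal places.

after S1 (compose_se3): R=[-0.5890 -0.7604 -0.2737; -0.8017 0.5925 0.0793; 0.1019 0.2661 -0.9586], t=(-0.8470, -0.0248, 0.9702)
after S2 (triangulate): (1.8895, -1.4165, -0.5460)
after S3 (kf_track): (-0.5130, -1.6754, -0.6232)

result = (-0.5130, -1.6754, -0.6232)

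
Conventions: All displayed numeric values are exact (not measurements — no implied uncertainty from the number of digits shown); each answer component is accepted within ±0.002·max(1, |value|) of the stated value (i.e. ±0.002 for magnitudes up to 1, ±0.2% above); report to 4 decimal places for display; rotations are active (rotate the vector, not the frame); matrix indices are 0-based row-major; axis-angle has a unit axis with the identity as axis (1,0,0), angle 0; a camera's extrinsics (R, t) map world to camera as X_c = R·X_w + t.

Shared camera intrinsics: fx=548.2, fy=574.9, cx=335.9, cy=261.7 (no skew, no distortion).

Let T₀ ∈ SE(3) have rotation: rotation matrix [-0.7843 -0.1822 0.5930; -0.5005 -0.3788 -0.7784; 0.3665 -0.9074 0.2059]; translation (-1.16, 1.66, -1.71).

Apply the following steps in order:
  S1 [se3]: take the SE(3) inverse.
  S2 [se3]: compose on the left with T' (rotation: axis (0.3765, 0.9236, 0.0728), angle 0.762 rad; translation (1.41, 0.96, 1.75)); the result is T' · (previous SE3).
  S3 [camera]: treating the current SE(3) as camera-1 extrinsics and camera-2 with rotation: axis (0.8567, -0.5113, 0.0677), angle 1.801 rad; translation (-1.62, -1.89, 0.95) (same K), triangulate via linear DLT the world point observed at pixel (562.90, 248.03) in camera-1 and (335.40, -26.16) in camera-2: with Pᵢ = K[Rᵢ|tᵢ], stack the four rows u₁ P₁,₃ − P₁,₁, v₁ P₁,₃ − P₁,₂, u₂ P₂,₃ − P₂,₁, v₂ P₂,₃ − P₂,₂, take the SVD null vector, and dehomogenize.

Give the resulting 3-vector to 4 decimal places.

after S1 (invert_se3): R=[-0.7843 -0.5005 0.3665; -0.1822 -0.3788 -0.9074; 0.5930 -0.7784 0.2059], t=(0.5478, -1.1341, 2.3322)
after S2 (compose_se3): R=[-0.2239 -0.9014 0.3707; -0.4328 -0.2488 -0.8665; 0.8733 -0.3544 -0.3344], t=(3.2804, -0.6106, 2.7796)
after S3 (triangulate): (1.7627, 0.3953, -1.5695)

result = (1.7627, 0.3953, -1.5695)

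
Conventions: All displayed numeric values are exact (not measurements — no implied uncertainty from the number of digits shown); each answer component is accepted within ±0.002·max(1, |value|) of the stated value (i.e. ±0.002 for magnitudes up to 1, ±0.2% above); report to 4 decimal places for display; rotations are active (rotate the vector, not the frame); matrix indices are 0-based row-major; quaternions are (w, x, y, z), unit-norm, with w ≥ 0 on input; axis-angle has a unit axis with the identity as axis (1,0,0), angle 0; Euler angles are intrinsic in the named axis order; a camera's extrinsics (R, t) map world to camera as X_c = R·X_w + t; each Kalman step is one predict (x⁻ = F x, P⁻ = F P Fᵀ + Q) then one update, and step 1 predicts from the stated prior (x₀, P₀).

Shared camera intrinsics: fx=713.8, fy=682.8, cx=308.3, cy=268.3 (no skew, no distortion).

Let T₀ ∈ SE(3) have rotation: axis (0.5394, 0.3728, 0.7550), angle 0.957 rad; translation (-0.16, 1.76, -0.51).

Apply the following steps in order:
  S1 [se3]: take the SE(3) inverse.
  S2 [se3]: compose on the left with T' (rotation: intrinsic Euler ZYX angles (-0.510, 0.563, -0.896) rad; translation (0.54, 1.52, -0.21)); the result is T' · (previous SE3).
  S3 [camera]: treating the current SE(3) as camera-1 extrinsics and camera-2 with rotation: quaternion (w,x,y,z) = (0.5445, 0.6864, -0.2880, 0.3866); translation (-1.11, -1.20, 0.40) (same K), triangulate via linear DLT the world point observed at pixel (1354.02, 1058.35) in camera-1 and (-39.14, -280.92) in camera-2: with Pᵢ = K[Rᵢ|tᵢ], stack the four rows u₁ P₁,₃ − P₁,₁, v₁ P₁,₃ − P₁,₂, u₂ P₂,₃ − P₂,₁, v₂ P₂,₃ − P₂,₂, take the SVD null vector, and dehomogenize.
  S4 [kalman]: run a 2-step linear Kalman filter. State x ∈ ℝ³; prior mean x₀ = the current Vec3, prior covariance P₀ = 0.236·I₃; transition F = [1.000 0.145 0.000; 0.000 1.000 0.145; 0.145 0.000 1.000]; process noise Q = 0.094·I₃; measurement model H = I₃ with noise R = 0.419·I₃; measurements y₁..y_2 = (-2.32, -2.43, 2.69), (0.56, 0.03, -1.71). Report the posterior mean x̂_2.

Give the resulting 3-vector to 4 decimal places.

after S1 (invert_se3): R=[0.6994 0.7025 -0.1321; -0.5319 0.6349 0.5603; 0.4774 -0.3216 0.8177], t=(-1.1918, -0.9168, 1.0594)
after S2 (compose_se3): R=[0.8683 0.2650 0.4193; -0.4393 0.0186 0.8981; 0.2302 -0.9641 0.1325], t=(0.4264, 1.8751, 1.5912)
after S3 (triangulate): (1.3425, 0.6861, 0.1817)
after S4 (kf_track): (-0.0534, -0.3689, 0.0731)

result = (-0.0534, -0.3689, 0.0731)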